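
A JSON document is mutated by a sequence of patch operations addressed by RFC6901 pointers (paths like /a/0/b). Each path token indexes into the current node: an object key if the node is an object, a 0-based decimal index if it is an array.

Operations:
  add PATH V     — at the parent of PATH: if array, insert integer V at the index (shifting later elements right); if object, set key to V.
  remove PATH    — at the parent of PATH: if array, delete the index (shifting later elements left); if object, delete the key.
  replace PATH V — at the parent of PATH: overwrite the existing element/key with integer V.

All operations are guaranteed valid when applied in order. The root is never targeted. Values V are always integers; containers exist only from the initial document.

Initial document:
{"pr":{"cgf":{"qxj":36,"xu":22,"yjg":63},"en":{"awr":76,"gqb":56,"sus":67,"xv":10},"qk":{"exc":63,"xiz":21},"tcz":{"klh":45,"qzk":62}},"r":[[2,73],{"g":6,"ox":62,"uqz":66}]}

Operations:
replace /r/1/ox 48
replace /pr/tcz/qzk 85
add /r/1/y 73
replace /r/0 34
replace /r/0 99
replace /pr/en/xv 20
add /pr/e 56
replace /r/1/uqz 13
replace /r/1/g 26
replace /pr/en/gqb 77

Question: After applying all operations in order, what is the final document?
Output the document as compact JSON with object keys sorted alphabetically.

After op 1 (replace /r/1/ox 48): {"pr":{"cgf":{"qxj":36,"xu":22,"yjg":63},"en":{"awr":76,"gqb":56,"sus":67,"xv":10},"qk":{"exc":63,"xiz":21},"tcz":{"klh":45,"qzk":62}},"r":[[2,73],{"g":6,"ox":48,"uqz":66}]}
After op 2 (replace /pr/tcz/qzk 85): {"pr":{"cgf":{"qxj":36,"xu":22,"yjg":63},"en":{"awr":76,"gqb":56,"sus":67,"xv":10},"qk":{"exc":63,"xiz":21},"tcz":{"klh":45,"qzk":85}},"r":[[2,73],{"g":6,"ox":48,"uqz":66}]}
After op 3 (add /r/1/y 73): {"pr":{"cgf":{"qxj":36,"xu":22,"yjg":63},"en":{"awr":76,"gqb":56,"sus":67,"xv":10},"qk":{"exc":63,"xiz":21},"tcz":{"klh":45,"qzk":85}},"r":[[2,73],{"g":6,"ox":48,"uqz":66,"y":73}]}
After op 4 (replace /r/0 34): {"pr":{"cgf":{"qxj":36,"xu":22,"yjg":63},"en":{"awr":76,"gqb":56,"sus":67,"xv":10},"qk":{"exc":63,"xiz":21},"tcz":{"klh":45,"qzk":85}},"r":[34,{"g":6,"ox":48,"uqz":66,"y":73}]}
After op 5 (replace /r/0 99): {"pr":{"cgf":{"qxj":36,"xu":22,"yjg":63},"en":{"awr":76,"gqb":56,"sus":67,"xv":10},"qk":{"exc":63,"xiz":21},"tcz":{"klh":45,"qzk":85}},"r":[99,{"g":6,"ox":48,"uqz":66,"y":73}]}
After op 6 (replace /pr/en/xv 20): {"pr":{"cgf":{"qxj":36,"xu":22,"yjg":63},"en":{"awr":76,"gqb":56,"sus":67,"xv":20},"qk":{"exc":63,"xiz":21},"tcz":{"klh":45,"qzk":85}},"r":[99,{"g":6,"ox":48,"uqz":66,"y":73}]}
After op 7 (add /pr/e 56): {"pr":{"cgf":{"qxj":36,"xu":22,"yjg":63},"e":56,"en":{"awr":76,"gqb":56,"sus":67,"xv":20},"qk":{"exc":63,"xiz":21},"tcz":{"klh":45,"qzk":85}},"r":[99,{"g":6,"ox":48,"uqz":66,"y":73}]}
After op 8 (replace /r/1/uqz 13): {"pr":{"cgf":{"qxj":36,"xu":22,"yjg":63},"e":56,"en":{"awr":76,"gqb":56,"sus":67,"xv":20},"qk":{"exc":63,"xiz":21},"tcz":{"klh":45,"qzk":85}},"r":[99,{"g":6,"ox":48,"uqz":13,"y":73}]}
After op 9 (replace /r/1/g 26): {"pr":{"cgf":{"qxj":36,"xu":22,"yjg":63},"e":56,"en":{"awr":76,"gqb":56,"sus":67,"xv":20},"qk":{"exc":63,"xiz":21},"tcz":{"klh":45,"qzk":85}},"r":[99,{"g":26,"ox":48,"uqz":13,"y":73}]}
After op 10 (replace /pr/en/gqb 77): {"pr":{"cgf":{"qxj":36,"xu":22,"yjg":63},"e":56,"en":{"awr":76,"gqb":77,"sus":67,"xv":20},"qk":{"exc":63,"xiz":21},"tcz":{"klh":45,"qzk":85}},"r":[99,{"g":26,"ox":48,"uqz":13,"y":73}]}

Answer: {"pr":{"cgf":{"qxj":36,"xu":22,"yjg":63},"e":56,"en":{"awr":76,"gqb":77,"sus":67,"xv":20},"qk":{"exc":63,"xiz":21},"tcz":{"klh":45,"qzk":85}},"r":[99,{"g":26,"ox":48,"uqz":13,"y":73}]}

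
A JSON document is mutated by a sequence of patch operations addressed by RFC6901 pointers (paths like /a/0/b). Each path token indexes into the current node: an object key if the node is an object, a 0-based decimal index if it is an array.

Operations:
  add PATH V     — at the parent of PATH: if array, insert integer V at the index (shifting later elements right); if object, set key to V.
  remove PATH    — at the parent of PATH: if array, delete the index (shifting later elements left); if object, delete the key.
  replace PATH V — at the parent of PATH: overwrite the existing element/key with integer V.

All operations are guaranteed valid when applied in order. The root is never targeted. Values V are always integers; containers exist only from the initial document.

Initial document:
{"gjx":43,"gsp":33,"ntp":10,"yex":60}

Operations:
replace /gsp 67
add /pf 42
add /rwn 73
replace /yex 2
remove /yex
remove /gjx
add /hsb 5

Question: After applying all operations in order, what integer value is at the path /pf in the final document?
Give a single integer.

After op 1 (replace /gsp 67): {"gjx":43,"gsp":67,"ntp":10,"yex":60}
After op 2 (add /pf 42): {"gjx":43,"gsp":67,"ntp":10,"pf":42,"yex":60}
After op 3 (add /rwn 73): {"gjx":43,"gsp":67,"ntp":10,"pf":42,"rwn":73,"yex":60}
After op 4 (replace /yex 2): {"gjx":43,"gsp":67,"ntp":10,"pf":42,"rwn":73,"yex":2}
After op 5 (remove /yex): {"gjx":43,"gsp":67,"ntp":10,"pf":42,"rwn":73}
After op 6 (remove /gjx): {"gsp":67,"ntp":10,"pf":42,"rwn":73}
After op 7 (add /hsb 5): {"gsp":67,"hsb":5,"ntp":10,"pf":42,"rwn":73}
Value at /pf: 42

Answer: 42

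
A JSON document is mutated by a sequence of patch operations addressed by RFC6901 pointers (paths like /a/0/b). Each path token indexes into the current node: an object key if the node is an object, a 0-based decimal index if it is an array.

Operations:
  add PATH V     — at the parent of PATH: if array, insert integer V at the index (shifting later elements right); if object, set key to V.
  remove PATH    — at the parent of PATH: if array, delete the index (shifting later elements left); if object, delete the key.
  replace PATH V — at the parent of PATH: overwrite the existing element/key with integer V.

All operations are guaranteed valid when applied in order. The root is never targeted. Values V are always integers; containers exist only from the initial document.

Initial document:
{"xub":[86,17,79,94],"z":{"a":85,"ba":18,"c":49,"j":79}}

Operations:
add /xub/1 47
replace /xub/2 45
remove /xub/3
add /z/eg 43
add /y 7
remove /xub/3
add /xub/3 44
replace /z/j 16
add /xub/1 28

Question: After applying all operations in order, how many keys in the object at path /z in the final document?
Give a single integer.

After op 1 (add /xub/1 47): {"xub":[86,47,17,79,94],"z":{"a":85,"ba":18,"c":49,"j":79}}
After op 2 (replace /xub/2 45): {"xub":[86,47,45,79,94],"z":{"a":85,"ba":18,"c":49,"j":79}}
After op 3 (remove /xub/3): {"xub":[86,47,45,94],"z":{"a":85,"ba":18,"c":49,"j":79}}
After op 4 (add /z/eg 43): {"xub":[86,47,45,94],"z":{"a":85,"ba":18,"c":49,"eg":43,"j":79}}
After op 5 (add /y 7): {"xub":[86,47,45,94],"y":7,"z":{"a":85,"ba":18,"c":49,"eg":43,"j":79}}
After op 6 (remove /xub/3): {"xub":[86,47,45],"y":7,"z":{"a":85,"ba":18,"c":49,"eg":43,"j":79}}
After op 7 (add /xub/3 44): {"xub":[86,47,45,44],"y":7,"z":{"a":85,"ba":18,"c":49,"eg":43,"j":79}}
After op 8 (replace /z/j 16): {"xub":[86,47,45,44],"y":7,"z":{"a":85,"ba":18,"c":49,"eg":43,"j":16}}
After op 9 (add /xub/1 28): {"xub":[86,28,47,45,44],"y":7,"z":{"a":85,"ba":18,"c":49,"eg":43,"j":16}}
Size at path /z: 5

Answer: 5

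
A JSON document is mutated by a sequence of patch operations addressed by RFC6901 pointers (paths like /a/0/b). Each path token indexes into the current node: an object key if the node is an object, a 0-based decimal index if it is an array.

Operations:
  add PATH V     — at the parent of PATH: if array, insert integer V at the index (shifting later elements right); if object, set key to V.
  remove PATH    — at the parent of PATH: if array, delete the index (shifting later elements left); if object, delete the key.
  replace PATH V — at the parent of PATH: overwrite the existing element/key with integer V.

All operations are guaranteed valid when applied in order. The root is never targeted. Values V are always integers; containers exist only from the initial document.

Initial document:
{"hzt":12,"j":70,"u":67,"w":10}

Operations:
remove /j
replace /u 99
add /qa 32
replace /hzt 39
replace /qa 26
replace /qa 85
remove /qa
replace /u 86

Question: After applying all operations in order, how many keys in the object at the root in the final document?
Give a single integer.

Answer: 3

Derivation:
After op 1 (remove /j): {"hzt":12,"u":67,"w":10}
After op 2 (replace /u 99): {"hzt":12,"u":99,"w":10}
After op 3 (add /qa 32): {"hzt":12,"qa":32,"u":99,"w":10}
After op 4 (replace /hzt 39): {"hzt":39,"qa":32,"u":99,"w":10}
After op 5 (replace /qa 26): {"hzt":39,"qa":26,"u":99,"w":10}
After op 6 (replace /qa 85): {"hzt":39,"qa":85,"u":99,"w":10}
After op 7 (remove /qa): {"hzt":39,"u":99,"w":10}
After op 8 (replace /u 86): {"hzt":39,"u":86,"w":10}
Size at the root: 3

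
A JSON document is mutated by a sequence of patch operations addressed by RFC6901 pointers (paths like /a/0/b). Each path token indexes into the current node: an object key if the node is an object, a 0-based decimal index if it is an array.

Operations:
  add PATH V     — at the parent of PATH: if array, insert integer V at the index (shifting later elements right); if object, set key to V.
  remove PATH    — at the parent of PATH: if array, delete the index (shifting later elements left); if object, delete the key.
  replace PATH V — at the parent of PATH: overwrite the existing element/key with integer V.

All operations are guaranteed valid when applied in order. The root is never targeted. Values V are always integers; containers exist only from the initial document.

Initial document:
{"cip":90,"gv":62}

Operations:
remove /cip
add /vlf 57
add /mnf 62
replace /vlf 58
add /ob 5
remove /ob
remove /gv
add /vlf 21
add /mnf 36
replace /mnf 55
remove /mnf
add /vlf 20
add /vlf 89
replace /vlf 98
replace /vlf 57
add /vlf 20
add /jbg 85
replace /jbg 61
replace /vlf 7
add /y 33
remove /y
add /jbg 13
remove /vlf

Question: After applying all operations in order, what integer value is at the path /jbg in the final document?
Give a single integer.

Answer: 13

Derivation:
After op 1 (remove /cip): {"gv":62}
After op 2 (add /vlf 57): {"gv":62,"vlf":57}
After op 3 (add /mnf 62): {"gv":62,"mnf":62,"vlf":57}
After op 4 (replace /vlf 58): {"gv":62,"mnf":62,"vlf":58}
After op 5 (add /ob 5): {"gv":62,"mnf":62,"ob":5,"vlf":58}
After op 6 (remove /ob): {"gv":62,"mnf":62,"vlf":58}
After op 7 (remove /gv): {"mnf":62,"vlf":58}
After op 8 (add /vlf 21): {"mnf":62,"vlf":21}
After op 9 (add /mnf 36): {"mnf":36,"vlf":21}
After op 10 (replace /mnf 55): {"mnf":55,"vlf":21}
After op 11 (remove /mnf): {"vlf":21}
After op 12 (add /vlf 20): {"vlf":20}
After op 13 (add /vlf 89): {"vlf":89}
After op 14 (replace /vlf 98): {"vlf":98}
After op 15 (replace /vlf 57): {"vlf":57}
After op 16 (add /vlf 20): {"vlf":20}
After op 17 (add /jbg 85): {"jbg":85,"vlf":20}
After op 18 (replace /jbg 61): {"jbg":61,"vlf":20}
After op 19 (replace /vlf 7): {"jbg":61,"vlf":7}
After op 20 (add /y 33): {"jbg":61,"vlf":7,"y":33}
After op 21 (remove /y): {"jbg":61,"vlf":7}
After op 22 (add /jbg 13): {"jbg":13,"vlf":7}
After op 23 (remove /vlf): {"jbg":13}
Value at /jbg: 13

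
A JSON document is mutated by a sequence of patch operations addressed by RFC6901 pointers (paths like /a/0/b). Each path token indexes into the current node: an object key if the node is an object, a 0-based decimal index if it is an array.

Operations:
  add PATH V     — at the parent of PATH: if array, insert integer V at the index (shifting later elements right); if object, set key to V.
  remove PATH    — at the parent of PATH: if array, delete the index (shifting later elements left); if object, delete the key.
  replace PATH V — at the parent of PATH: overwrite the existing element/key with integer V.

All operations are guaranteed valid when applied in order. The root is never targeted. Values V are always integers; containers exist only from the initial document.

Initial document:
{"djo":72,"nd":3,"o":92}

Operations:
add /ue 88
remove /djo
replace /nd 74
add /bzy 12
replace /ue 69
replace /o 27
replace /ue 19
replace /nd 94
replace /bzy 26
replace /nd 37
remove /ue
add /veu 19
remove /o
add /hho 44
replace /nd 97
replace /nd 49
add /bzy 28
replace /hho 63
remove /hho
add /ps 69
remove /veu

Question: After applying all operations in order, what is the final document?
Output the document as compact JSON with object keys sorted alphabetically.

After op 1 (add /ue 88): {"djo":72,"nd":3,"o":92,"ue":88}
After op 2 (remove /djo): {"nd":3,"o":92,"ue":88}
After op 3 (replace /nd 74): {"nd":74,"o":92,"ue":88}
After op 4 (add /bzy 12): {"bzy":12,"nd":74,"o":92,"ue":88}
After op 5 (replace /ue 69): {"bzy":12,"nd":74,"o":92,"ue":69}
After op 6 (replace /o 27): {"bzy":12,"nd":74,"o":27,"ue":69}
After op 7 (replace /ue 19): {"bzy":12,"nd":74,"o":27,"ue":19}
After op 8 (replace /nd 94): {"bzy":12,"nd":94,"o":27,"ue":19}
After op 9 (replace /bzy 26): {"bzy":26,"nd":94,"o":27,"ue":19}
After op 10 (replace /nd 37): {"bzy":26,"nd":37,"o":27,"ue":19}
After op 11 (remove /ue): {"bzy":26,"nd":37,"o":27}
After op 12 (add /veu 19): {"bzy":26,"nd":37,"o":27,"veu":19}
After op 13 (remove /o): {"bzy":26,"nd":37,"veu":19}
After op 14 (add /hho 44): {"bzy":26,"hho":44,"nd":37,"veu":19}
After op 15 (replace /nd 97): {"bzy":26,"hho":44,"nd":97,"veu":19}
After op 16 (replace /nd 49): {"bzy":26,"hho":44,"nd":49,"veu":19}
After op 17 (add /bzy 28): {"bzy":28,"hho":44,"nd":49,"veu":19}
After op 18 (replace /hho 63): {"bzy":28,"hho":63,"nd":49,"veu":19}
After op 19 (remove /hho): {"bzy":28,"nd":49,"veu":19}
After op 20 (add /ps 69): {"bzy":28,"nd":49,"ps":69,"veu":19}
After op 21 (remove /veu): {"bzy":28,"nd":49,"ps":69}

Answer: {"bzy":28,"nd":49,"ps":69}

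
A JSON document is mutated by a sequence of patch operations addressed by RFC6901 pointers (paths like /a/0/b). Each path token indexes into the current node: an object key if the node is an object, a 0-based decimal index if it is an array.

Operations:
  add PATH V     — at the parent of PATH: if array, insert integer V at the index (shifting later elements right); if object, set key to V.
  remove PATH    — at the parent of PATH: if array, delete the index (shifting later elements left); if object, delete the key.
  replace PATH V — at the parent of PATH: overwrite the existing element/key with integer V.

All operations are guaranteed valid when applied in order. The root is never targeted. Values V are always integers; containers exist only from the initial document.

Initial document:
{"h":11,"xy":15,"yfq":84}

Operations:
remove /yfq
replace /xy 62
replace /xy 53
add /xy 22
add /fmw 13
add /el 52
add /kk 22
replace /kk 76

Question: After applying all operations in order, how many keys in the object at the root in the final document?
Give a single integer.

After op 1 (remove /yfq): {"h":11,"xy":15}
After op 2 (replace /xy 62): {"h":11,"xy":62}
After op 3 (replace /xy 53): {"h":11,"xy":53}
After op 4 (add /xy 22): {"h":11,"xy":22}
After op 5 (add /fmw 13): {"fmw":13,"h":11,"xy":22}
After op 6 (add /el 52): {"el":52,"fmw":13,"h":11,"xy":22}
After op 7 (add /kk 22): {"el":52,"fmw":13,"h":11,"kk":22,"xy":22}
After op 8 (replace /kk 76): {"el":52,"fmw":13,"h":11,"kk":76,"xy":22}
Size at the root: 5

Answer: 5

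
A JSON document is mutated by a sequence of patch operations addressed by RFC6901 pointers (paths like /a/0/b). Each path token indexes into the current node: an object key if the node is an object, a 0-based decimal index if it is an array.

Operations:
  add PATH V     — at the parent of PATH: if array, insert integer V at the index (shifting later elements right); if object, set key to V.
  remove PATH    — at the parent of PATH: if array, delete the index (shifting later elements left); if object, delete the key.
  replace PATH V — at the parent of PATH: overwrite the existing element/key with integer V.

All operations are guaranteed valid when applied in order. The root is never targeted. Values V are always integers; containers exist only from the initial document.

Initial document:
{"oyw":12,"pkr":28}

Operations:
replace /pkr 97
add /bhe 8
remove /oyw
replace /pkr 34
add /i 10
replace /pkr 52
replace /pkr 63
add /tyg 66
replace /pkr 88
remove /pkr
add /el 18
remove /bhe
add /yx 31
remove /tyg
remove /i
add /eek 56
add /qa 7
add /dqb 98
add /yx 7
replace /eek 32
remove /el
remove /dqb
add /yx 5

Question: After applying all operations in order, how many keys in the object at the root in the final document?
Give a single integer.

Answer: 3

Derivation:
After op 1 (replace /pkr 97): {"oyw":12,"pkr":97}
After op 2 (add /bhe 8): {"bhe":8,"oyw":12,"pkr":97}
After op 3 (remove /oyw): {"bhe":8,"pkr":97}
After op 4 (replace /pkr 34): {"bhe":8,"pkr":34}
After op 5 (add /i 10): {"bhe":8,"i":10,"pkr":34}
After op 6 (replace /pkr 52): {"bhe":8,"i":10,"pkr":52}
After op 7 (replace /pkr 63): {"bhe":8,"i":10,"pkr":63}
After op 8 (add /tyg 66): {"bhe":8,"i":10,"pkr":63,"tyg":66}
After op 9 (replace /pkr 88): {"bhe":8,"i":10,"pkr":88,"tyg":66}
After op 10 (remove /pkr): {"bhe":8,"i":10,"tyg":66}
After op 11 (add /el 18): {"bhe":8,"el":18,"i":10,"tyg":66}
After op 12 (remove /bhe): {"el":18,"i":10,"tyg":66}
After op 13 (add /yx 31): {"el":18,"i":10,"tyg":66,"yx":31}
After op 14 (remove /tyg): {"el":18,"i":10,"yx":31}
After op 15 (remove /i): {"el":18,"yx":31}
After op 16 (add /eek 56): {"eek":56,"el":18,"yx":31}
After op 17 (add /qa 7): {"eek":56,"el":18,"qa":7,"yx":31}
After op 18 (add /dqb 98): {"dqb":98,"eek":56,"el":18,"qa":7,"yx":31}
After op 19 (add /yx 7): {"dqb":98,"eek":56,"el":18,"qa":7,"yx":7}
After op 20 (replace /eek 32): {"dqb":98,"eek":32,"el":18,"qa":7,"yx":7}
After op 21 (remove /el): {"dqb":98,"eek":32,"qa":7,"yx":7}
After op 22 (remove /dqb): {"eek":32,"qa":7,"yx":7}
After op 23 (add /yx 5): {"eek":32,"qa":7,"yx":5}
Size at the root: 3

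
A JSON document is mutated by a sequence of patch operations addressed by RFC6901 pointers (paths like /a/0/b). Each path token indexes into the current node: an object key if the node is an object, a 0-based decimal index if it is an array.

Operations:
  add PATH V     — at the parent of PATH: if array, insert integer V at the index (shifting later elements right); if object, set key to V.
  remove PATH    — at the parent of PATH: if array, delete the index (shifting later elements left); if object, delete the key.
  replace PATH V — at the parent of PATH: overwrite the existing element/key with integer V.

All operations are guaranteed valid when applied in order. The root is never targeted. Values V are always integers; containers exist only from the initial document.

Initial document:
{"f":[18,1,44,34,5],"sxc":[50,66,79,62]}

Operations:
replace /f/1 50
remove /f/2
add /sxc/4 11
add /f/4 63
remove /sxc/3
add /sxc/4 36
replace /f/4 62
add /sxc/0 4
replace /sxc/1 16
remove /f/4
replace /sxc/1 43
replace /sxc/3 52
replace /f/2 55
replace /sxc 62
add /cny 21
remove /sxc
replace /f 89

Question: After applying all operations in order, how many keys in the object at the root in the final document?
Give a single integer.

Answer: 2

Derivation:
After op 1 (replace /f/1 50): {"f":[18,50,44,34,5],"sxc":[50,66,79,62]}
After op 2 (remove /f/2): {"f":[18,50,34,5],"sxc":[50,66,79,62]}
After op 3 (add /sxc/4 11): {"f":[18,50,34,5],"sxc":[50,66,79,62,11]}
After op 4 (add /f/4 63): {"f":[18,50,34,5,63],"sxc":[50,66,79,62,11]}
After op 5 (remove /sxc/3): {"f":[18,50,34,5,63],"sxc":[50,66,79,11]}
After op 6 (add /sxc/4 36): {"f":[18,50,34,5,63],"sxc":[50,66,79,11,36]}
After op 7 (replace /f/4 62): {"f":[18,50,34,5,62],"sxc":[50,66,79,11,36]}
After op 8 (add /sxc/0 4): {"f":[18,50,34,5,62],"sxc":[4,50,66,79,11,36]}
After op 9 (replace /sxc/1 16): {"f":[18,50,34,5,62],"sxc":[4,16,66,79,11,36]}
After op 10 (remove /f/4): {"f":[18,50,34,5],"sxc":[4,16,66,79,11,36]}
After op 11 (replace /sxc/1 43): {"f":[18,50,34,5],"sxc":[4,43,66,79,11,36]}
After op 12 (replace /sxc/3 52): {"f":[18,50,34,5],"sxc":[4,43,66,52,11,36]}
After op 13 (replace /f/2 55): {"f":[18,50,55,5],"sxc":[4,43,66,52,11,36]}
After op 14 (replace /sxc 62): {"f":[18,50,55,5],"sxc":62}
After op 15 (add /cny 21): {"cny":21,"f":[18,50,55,5],"sxc":62}
After op 16 (remove /sxc): {"cny":21,"f":[18,50,55,5]}
After op 17 (replace /f 89): {"cny":21,"f":89}
Size at the root: 2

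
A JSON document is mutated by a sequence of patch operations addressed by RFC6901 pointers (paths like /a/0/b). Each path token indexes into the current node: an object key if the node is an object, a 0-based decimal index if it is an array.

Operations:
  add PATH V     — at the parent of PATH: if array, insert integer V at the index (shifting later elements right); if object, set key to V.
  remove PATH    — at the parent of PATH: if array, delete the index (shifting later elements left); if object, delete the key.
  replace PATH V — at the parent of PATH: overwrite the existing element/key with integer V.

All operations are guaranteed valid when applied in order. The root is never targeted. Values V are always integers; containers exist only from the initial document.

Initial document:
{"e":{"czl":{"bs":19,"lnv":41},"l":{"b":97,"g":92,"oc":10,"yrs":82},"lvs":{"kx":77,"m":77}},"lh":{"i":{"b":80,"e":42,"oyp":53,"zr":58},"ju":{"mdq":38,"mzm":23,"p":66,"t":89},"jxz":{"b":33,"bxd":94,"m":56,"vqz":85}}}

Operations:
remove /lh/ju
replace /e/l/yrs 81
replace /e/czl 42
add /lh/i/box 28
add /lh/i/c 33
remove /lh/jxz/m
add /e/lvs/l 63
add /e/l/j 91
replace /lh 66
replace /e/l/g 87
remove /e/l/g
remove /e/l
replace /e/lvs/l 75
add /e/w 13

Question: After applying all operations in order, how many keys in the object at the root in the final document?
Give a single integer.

Answer: 2

Derivation:
After op 1 (remove /lh/ju): {"e":{"czl":{"bs":19,"lnv":41},"l":{"b":97,"g":92,"oc":10,"yrs":82},"lvs":{"kx":77,"m":77}},"lh":{"i":{"b":80,"e":42,"oyp":53,"zr":58},"jxz":{"b":33,"bxd":94,"m":56,"vqz":85}}}
After op 2 (replace /e/l/yrs 81): {"e":{"czl":{"bs":19,"lnv":41},"l":{"b":97,"g":92,"oc":10,"yrs":81},"lvs":{"kx":77,"m":77}},"lh":{"i":{"b":80,"e":42,"oyp":53,"zr":58},"jxz":{"b":33,"bxd":94,"m":56,"vqz":85}}}
After op 3 (replace /e/czl 42): {"e":{"czl":42,"l":{"b":97,"g":92,"oc":10,"yrs":81},"lvs":{"kx":77,"m":77}},"lh":{"i":{"b":80,"e":42,"oyp":53,"zr":58},"jxz":{"b":33,"bxd":94,"m":56,"vqz":85}}}
After op 4 (add /lh/i/box 28): {"e":{"czl":42,"l":{"b":97,"g":92,"oc":10,"yrs":81},"lvs":{"kx":77,"m":77}},"lh":{"i":{"b":80,"box":28,"e":42,"oyp":53,"zr":58},"jxz":{"b":33,"bxd":94,"m":56,"vqz":85}}}
After op 5 (add /lh/i/c 33): {"e":{"czl":42,"l":{"b":97,"g":92,"oc":10,"yrs":81},"lvs":{"kx":77,"m":77}},"lh":{"i":{"b":80,"box":28,"c":33,"e":42,"oyp":53,"zr":58},"jxz":{"b":33,"bxd":94,"m":56,"vqz":85}}}
After op 6 (remove /lh/jxz/m): {"e":{"czl":42,"l":{"b":97,"g":92,"oc":10,"yrs":81},"lvs":{"kx":77,"m":77}},"lh":{"i":{"b":80,"box":28,"c":33,"e":42,"oyp":53,"zr":58},"jxz":{"b":33,"bxd":94,"vqz":85}}}
After op 7 (add /e/lvs/l 63): {"e":{"czl":42,"l":{"b":97,"g":92,"oc":10,"yrs":81},"lvs":{"kx":77,"l":63,"m":77}},"lh":{"i":{"b":80,"box":28,"c":33,"e":42,"oyp":53,"zr":58},"jxz":{"b":33,"bxd":94,"vqz":85}}}
After op 8 (add /e/l/j 91): {"e":{"czl":42,"l":{"b":97,"g":92,"j":91,"oc":10,"yrs":81},"lvs":{"kx":77,"l":63,"m":77}},"lh":{"i":{"b":80,"box":28,"c":33,"e":42,"oyp":53,"zr":58},"jxz":{"b":33,"bxd":94,"vqz":85}}}
After op 9 (replace /lh 66): {"e":{"czl":42,"l":{"b":97,"g":92,"j":91,"oc":10,"yrs":81},"lvs":{"kx":77,"l":63,"m":77}},"lh":66}
After op 10 (replace /e/l/g 87): {"e":{"czl":42,"l":{"b":97,"g":87,"j":91,"oc":10,"yrs":81},"lvs":{"kx":77,"l":63,"m":77}},"lh":66}
After op 11 (remove /e/l/g): {"e":{"czl":42,"l":{"b":97,"j":91,"oc":10,"yrs":81},"lvs":{"kx":77,"l":63,"m":77}},"lh":66}
After op 12 (remove /e/l): {"e":{"czl":42,"lvs":{"kx":77,"l":63,"m":77}},"lh":66}
After op 13 (replace /e/lvs/l 75): {"e":{"czl":42,"lvs":{"kx":77,"l":75,"m":77}},"lh":66}
After op 14 (add /e/w 13): {"e":{"czl":42,"lvs":{"kx":77,"l":75,"m":77},"w":13},"lh":66}
Size at the root: 2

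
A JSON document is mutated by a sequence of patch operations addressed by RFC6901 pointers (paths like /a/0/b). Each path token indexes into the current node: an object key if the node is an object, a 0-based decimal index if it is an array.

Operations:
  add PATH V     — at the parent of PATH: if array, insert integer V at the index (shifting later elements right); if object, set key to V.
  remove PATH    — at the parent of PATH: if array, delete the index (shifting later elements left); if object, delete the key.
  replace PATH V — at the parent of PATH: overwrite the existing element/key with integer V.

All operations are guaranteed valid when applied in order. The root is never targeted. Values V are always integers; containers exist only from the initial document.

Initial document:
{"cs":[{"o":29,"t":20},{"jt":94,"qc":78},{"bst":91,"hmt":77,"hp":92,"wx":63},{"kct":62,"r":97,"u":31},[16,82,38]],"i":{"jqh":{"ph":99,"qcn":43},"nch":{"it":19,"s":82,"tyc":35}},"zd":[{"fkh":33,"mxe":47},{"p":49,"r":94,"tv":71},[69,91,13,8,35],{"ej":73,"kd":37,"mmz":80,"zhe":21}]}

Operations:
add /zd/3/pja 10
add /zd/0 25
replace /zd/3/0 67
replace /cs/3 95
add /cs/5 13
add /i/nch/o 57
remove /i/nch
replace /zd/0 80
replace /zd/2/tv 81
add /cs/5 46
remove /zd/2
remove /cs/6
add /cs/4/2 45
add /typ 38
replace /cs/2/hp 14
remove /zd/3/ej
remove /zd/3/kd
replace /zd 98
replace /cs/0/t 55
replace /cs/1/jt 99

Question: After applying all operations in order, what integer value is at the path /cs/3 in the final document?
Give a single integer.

Answer: 95

Derivation:
After op 1 (add /zd/3/pja 10): {"cs":[{"o":29,"t":20},{"jt":94,"qc":78},{"bst":91,"hmt":77,"hp":92,"wx":63},{"kct":62,"r":97,"u":31},[16,82,38]],"i":{"jqh":{"ph":99,"qcn":43},"nch":{"it":19,"s":82,"tyc":35}},"zd":[{"fkh":33,"mxe":47},{"p":49,"r":94,"tv":71},[69,91,13,8,35],{"ej":73,"kd":37,"mmz":80,"pja":10,"zhe":21}]}
After op 2 (add /zd/0 25): {"cs":[{"o":29,"t":20},{"jt":94,"qc":78},{"bst":91,"hmt":77,"hp":92,"wx":63},{"kct":62,"r":97,"u":31},[16,82,38]],"i":{"jqh":{"ph":99,"qcn":43},"nch":{"it":19,"s":82,"tyc":35}},"zd":[25,{"fkh":33,"mxe":47},{"p":49,"r":94,"tv":71},[69,91,13,8,35],{"ej":73,"kd":37,"mmz":80,"pja":10,"zhe":21}]}
After op 3 (replace /zd/3/0 67): {"cs":[{"o":29,"t":20},{"jt":94,"qc":78},{"bst":91,"hmt":77,"hp":92,"wx":63},{"kct":62,"r":97,"u":31},[16,82,38]],"i":{"jqh":{"ph":99,"qcn":43},"nch":{"it":19,"s":82,"tyc":35}},"zd":[25,{"fkh":33,"mxe":47},{"p":49,"r":94,"tv":71},[67,91,13,8,35],{"ej":73,"kd":37,"mmz":80,"pja":10,"zhe":21}]}
After op 4 (replace /cs/3 95): {"cs":[{"o":29,"t":20},{"jt":94,"qc":78},{"bst":91,"hmt":77,"hp":92,"wx":63},95,[16,82,38]],"i":{"jqh":{"ph":99,"qcn":43},"nch":{"it":19,"s":82,"tyc":35}},"zd":[25,{"fkh":33,"mxe":47},{"p":49,"r":94,"tv":71},[67,91,13,8,35],{"ej":73,"kd":37,"mmz":80,"pja":10,"zhe":21}]}
After op 5 (add /cs/5 13): {"cs":[{"o":29,"t":20},{"jt":94,"qc":78},{"bst":91,"hmt":77,"hp":92,"wx":63},95,[16,82,38],13],"i":{"jqh":{"ph":99,"qcn":43},"nch":{"it":19,"s":82,"tyc":35}},"zd":[25,{"fkh":33,"mxe":47},{"p":49,"r":94,"tv":71},[67,91,13,8,35],{"ej":73,"kd":37,"mmz":80,"pja":10,"zhe":21}]}
After op 6 (add /i/nch/o 57): {"cs":[{"o":29,"t":20},{"jt":94,"qc":78},{"bst":91,"hmt":77,"hp":92,"wx":63},95,[16,82,38],13],"i":{"jqh":{"ph":99,"qcn":43},"nch":{"it":19,"o":57,"s":82,"tyc":35}},"zd":[25,{"fkh":33,"mxe":47},{"p":49,"r":94,"tv":71},[67,91,13,8,35],{"ej":73,"kd":37,"mmz":80,"pja":10,"zhe":21}]}
After op 7 (remove /i/nch): {"cs":[{"o":29,"t":20},{"jt":94,"qc":78},{"bst":91,"hmt":77,"hp":92,"wx":63},95,[16,82,38],13],"i":{"jqh":{"ph":99,"qcn":43}},"zd":[25,{"fkh":33,"mxe":47},{"p":49,"r":94,"tv":71},[67,91,13,8,35],{"ej":73,"kd":37,"mmz":80,"pja":10,"zhe":21}]}
After op 8 (replace /zd/0 80): {"cs":[{"o":29,"t":20},{"jt":94,"qc":78},{"bst":91,"hmt":77,"hp":92,"wx":63},95,[16,82,38],13],"i":{"jqh":{"ph":99,"qcn":43}},"zd":[80,{"fkh":33,"mxe":47},{"p":49,"r":94,"tv":71},[67,91,13,8,35],{"ej":73,"kd":37,"mmz":80,"pja":10,"zhe":21}]}
After op 9 (replace /zd/2/tv 81): {"cs":[{"o":29,"t":20},{"jt":94,"qc":78},{"bst":91,"hmt":77,"hp":92,"wx":63},95,[16,82,38],13],"i":{"jqh":{"ph":99,"qcn":43}},"zd":[80,{"fkh":33,"mxe":47},{"p":49,"r":94,"tv":81},[67,91,13,8,35],{"ej":73,"kd":37,"mmz":80,"pja":10,"zhe":21}]}
After op 10 (add /cs/5 46): {"cs":[{"o":29,"t":20},{"jt":94,"qc":78},{"bst":91,"hmt":77,"hp":92,"wx":63},95,[16,82,38],46,13],"i":{"jqh":{"ph":99,"qcn":43}},"zd":[80,{"fkh":33,"mxe":47},{"p":49,"r":94,"tv":81},[67,91,13,8,35],{"ej":73,"kd":37,"mmz":80,"pja":10,"zhe":21}]}
After op 11 (remove /zd/2): {"cs":[{"o":29,"t":20},{"jt":94,"qc":78},{"bst":91,"hmt":77,"hp":92,"wx":63},95,[16,82,38],46,13],"i":{"jqh":{"ph":99,"qcn":43}},"zd":[80,{"fkh":33,"mxe":47},[67,91,13,8,35],{"ej":73,"kd":37,"mmz":80,"pja":10,"zhe":21}]}
After op 12 (remove /cs/6): {"cs":[{"o":29,"t":20},{"jt":94,"qc":78},{"bst":91,"hmt":77,"hp":92,"wx":63},95,[16,82,38],46],"i":{"jqh":{"ph":99,"qcn":43}},"zd":[80,{"fkh":33,"mxe":47},[67,91,13,8,35],{"ej":73,"kd":37,"mmz":80,"pja":10,"zhe":21}]}
After op 13 (add /cs/4/2 45): {"cs":[{"o":29,"t":20},{"jt":94,"qc":78},{"bst":91,"hmt":77,"hp":92,"wx":63},95,[16,82,45,38],46],"i":{"jqh":{"ph":99,"qcn":43}},"zd":[80,{"fkh":33,"mxe":47},[67,91,13,8,35],{"ej":73,"kd":37,"mmz":80,"pja":10,"zhe":21}]}
After op 14 (add /typ 38): {"cs":[{"o":29,"t":20},{"jt":94,"qc":78},{"bst":91,"hmt":77,"hp":92,"wx":63},95,[16,82,45,38],46],"i":{"jqh":{"ph":99,"qcn":43}},"typ":38,"zd":[80,{"fkh":33,"mxe":47},[67,91,13,8,35],{"ej":73,"kd":37,"mmz":80,"pja":10,"zhe":21}]}
After op 15 (replace /cs/2/hp 14): {"cs":[{"o":29,"t":20},{"jt":94,"qc":78},{"bst":91,"hmt":77,"hp":14,"wx":63},95,[16,82,45,38],46],"i":{"jqh":{"ph":99,"qcn":43}},"typ":38,"zd":[80,{"fkh":33,"mxe":47},[67,91,13,8,35],{"ej":73,"kd":37,"mmz":80,"pja":10,"zhe":21}]}
After op 16 (remove /zd/3/ej): {"cs":[{"o":29,"t":20},{"jt":94,"qc":78},{"bst":91,"hmt":77,"hp":14,"wx":63},95,[16,82,45,38],46],"i":{"jqh":{"ph":99,"qcn":43}},"typ":38,"zd":[80,{"fkh":33,"mxe":47},[67,91,13,8,35],{"kd":37,"mmz":80,"pja":10,"zhe":21}]}
After op 17 (remove /zd/3/kd): {"cs":[{"o":29,"t":20},{"jt":94,"qc":78},{"bst":91,"hmt":77,"hp":14,"wx":63},95,[16,82,45,38],46],"i":{"jqh":{"ph":99,"qcn":43}},"typ":38,"zd":[80,{"fkh":33,"mxe":47},[67,91,13,8,35],{"mmz":80,"pja":10,"zhe":21}]}
After op 18 (replace /zd 98): {"cs":[{"o":29,"t":20},{"jt":94,"qc":78},{"bst":91,"hmt":77,"hp":14,"wx":63},95,[16,82,45,38],46],"i":{"jqh":{"ph":99,"qcn":43}},"typ":38,"zd":98}
After op 19 (replace /cs/0/t 55): {"cs":[{"o":29,"t":55},{"jt":94,"qc":78},{"bst":91,"hmt":77,"hp":14,"wx":63},95,[16,82,45,38],46],"i":{"jqh":{"ph":99,"qcn":43}},"typ":38,"zd":98}
After op 20 (replace /cs/1/jt 99): {"cs":[{"o":29,"t":55},{"jt":99,"qc":78},{"bst":91,"hmt":77,"hp":14,"wx":63},95,[16,82,45,38],46],"i":{"jqh":{"ph":99,"qcn":43}},"typ":38,"zd":98}
Value at /cs/3: 95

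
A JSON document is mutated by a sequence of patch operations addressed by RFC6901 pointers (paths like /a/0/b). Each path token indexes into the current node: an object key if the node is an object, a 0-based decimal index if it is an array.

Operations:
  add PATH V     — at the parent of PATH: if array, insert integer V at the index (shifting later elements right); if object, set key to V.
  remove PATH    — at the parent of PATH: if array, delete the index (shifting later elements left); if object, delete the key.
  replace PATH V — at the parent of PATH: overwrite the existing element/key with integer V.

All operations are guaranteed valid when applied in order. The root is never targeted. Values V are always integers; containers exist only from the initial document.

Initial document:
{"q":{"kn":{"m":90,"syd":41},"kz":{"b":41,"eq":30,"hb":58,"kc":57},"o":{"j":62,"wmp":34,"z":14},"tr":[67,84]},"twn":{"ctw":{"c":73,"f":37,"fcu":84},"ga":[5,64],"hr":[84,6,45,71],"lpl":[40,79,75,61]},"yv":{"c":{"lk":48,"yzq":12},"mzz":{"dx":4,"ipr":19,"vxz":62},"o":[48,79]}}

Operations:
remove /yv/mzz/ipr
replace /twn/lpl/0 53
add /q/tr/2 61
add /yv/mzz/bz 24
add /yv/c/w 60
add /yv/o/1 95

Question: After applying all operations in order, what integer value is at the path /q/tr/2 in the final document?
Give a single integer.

After op 1 (remove /yv/mzz/ipr): {"q":{"kn":{"m":90,"syd":41},"kz":{"b":41,"eq":30,"hb":58,"kc":57},"o":{"j":62,"wmp":34,"z":14},"tr":[67,84]},"twn":{"ctw":{"c":73,"f":37,"fcu":84},"ga":[5,64],"hr":[84,6,45,71],"lpl":[40,79,75,61]},"yv":{"c":{"lk":48,"yzq":12},"mzz":{"dx":4,"vxz":62},"o":[48,79]}}
After op 2 (replace /twn/lpl/0 53): {"q":{"kn":{"m":90,"syd":41},"kz":{"b":41,"eq":30,"hb":58,"kc":57},"o":{"j":62,"wmp":34,"z":14},"tr":[67,84]},"twn":{"ctw":{"c":73,"f":37,"fcu":84},"ga":[5,64],"hr":[84,6,45,71],"lpl":[53,79,75,61]},"yv":{"c":{"lk":48,"yzq":12},"mzz":{"dx":4,"vxz":62},"o":[48,79]}}
After op 3 (add /q/tr/2 61): {"q":{"kn":{"m":90,"syd":41},"kz":{"b":41,"eq":30,"hb":58,"kc":57},"o":{"j":62,"wmp":34,"z":14},"tr":[67,84,61]},"twn":{"ctw":{"c":73,"f":37,"fcu":84},"ga":[5,64],"hr":[84,6,45,71],"lpl":[53,79,75,61]},"yv":{"c":{"lk":48,"yzq":12},"mzz":{"dx":4,"vxz":62},"o":[48,79]}}
After op 4 (add /yv/mzz/bz 24): {"q":{"kn":{"m":90,"syd":41},"kz":{"b":41,"eq":30,"hb":58,"kc":57},"o":{"j":62,"wmp":34,"z":14},"tr":[67,84,61]},"twn":{"ctw":{"c":73,"f":37,"fcu":84},"ga":[5,64],"hr":[84,6,45,71],"lpl":[53,79,75,61]},"yv":{"c":{"lk":48,"yzq":12},"mzz":{"bz":24,"dx":4,"vxz":62},"o":[48,79]}}
After op 5 (add /yv/c/w 60): {"q":{"kn":{"m":90,"syd":41},"kz":{"b":41,"eq":30,"hb":58,"kc":57},"o":{"j":62,"wmp":34,"z":14},"tr":[67,84,61]},"twn":{"ctw":{"c":73,"f":37,"fcu":84},"ga":[5,64],"hr":[84,6,45,71],"lpl":[53,79,75,61]},"yv":{"c":{"lk":48,"w":60,"yzq":12},"mzz":{"bz":24,"dx":4,"vxz":62},"o":[48,79]}}
After op 6 (add /yv/o/1 95): {"q":{"kn":{"m":90,"syd":41},"kz":{"b":41,"eq":30,"hb":58,"kc":57},"o":{"j":62,"wmp":34,"z":14},"tr":[67,84,61]},"twn":{"ctw":{"c":73,"f":37,"fcu":84},"ga":[5,64],"hr":[84,6,45,71],"lpl":[53,79,75,61]},"yv":{"c":{"lk":48,"w":60,"yzq":12},"mzz":{"bz":24,"dx":4,"vxz":62},"o":[48,95,79]}}
Value at /q/tr/2: 61

Answer: 61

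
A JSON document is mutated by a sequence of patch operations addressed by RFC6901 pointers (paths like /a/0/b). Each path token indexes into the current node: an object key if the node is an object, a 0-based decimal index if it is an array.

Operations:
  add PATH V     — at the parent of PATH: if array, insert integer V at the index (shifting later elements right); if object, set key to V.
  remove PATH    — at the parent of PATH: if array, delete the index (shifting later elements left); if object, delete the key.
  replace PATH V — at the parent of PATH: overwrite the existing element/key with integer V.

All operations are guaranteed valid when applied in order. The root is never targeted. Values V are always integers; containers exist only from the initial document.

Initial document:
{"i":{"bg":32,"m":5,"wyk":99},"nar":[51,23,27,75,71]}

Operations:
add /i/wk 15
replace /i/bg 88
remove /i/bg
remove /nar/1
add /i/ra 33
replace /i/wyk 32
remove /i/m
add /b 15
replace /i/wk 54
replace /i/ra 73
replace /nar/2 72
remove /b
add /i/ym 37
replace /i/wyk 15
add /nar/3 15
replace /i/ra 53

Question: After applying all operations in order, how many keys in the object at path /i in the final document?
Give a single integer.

After op 1 (add /i/wk 15): {"i":{"bg":32,"m":5,"wk":15,"wyk":99},"nar":[51,23,27,75,71]}
After op 2 (replace /i/bg 88): {"i":{"bg":88,"m":5,"wk":15,"wyk":99},"nar":[51,23,27,75,71]}
After op 3 (remove /i/bg): {"i":{"m":5,"wk":15,"wyk":99},"nar":[51,23,27,75,71]}
After op 4 (remove /nar/1): {"i":{"m":5,"wk":15,"wyk":99},"nar":[51,27,75,71]}
After op 5 (add /i/ra 33): {"i":{"m":5,"ra":33,"wk":15,"wyk":99},"nar":[51,27,75,71]}
After op 6 (replace /i/wyk 32): {"i":{"m":5,"ra":33,"wk":15,"wyk":32},"nar":[51,27,75,71]}
After op 7 (remove /i/m): {"i":{"ra":33,"wk":15,"wyk":32},"nar":[51,27,75,71]}
After op 8 (add /b 15): {"b":15,"i":{"ra":33,"wk":15,"wyk":32},"nar":[51,27,75,71]}
After op 9 (replace /i/wk 54): {"b":15,"i":{"ra":33,"wk":54,"wyk":32},"nar":[51,27,75,71]}
After op 10 (replace /i/ra 73): {"b":15,"i":{"ra":73,"wk":54,"wyk":32},"nar":[51,27,75,71]}
After op 11 (replace /nar/2 72): {"b":15,"i":{"ra":73,"wk":54,"wyk":32},"nar":[51,27,72,71]}
After op 12 (remove /b): {"i":{"ra":73,"wk":54,"wyk":32},"nar":[51,27,72,71]}
After op 13 (add /i/ym 37): {"i":{"ra":73,"wk":54,"wyk":32,"ym":37},"nar":[51,27,72,71]}
After op 14 (replace /i/wyk 15): {"i":{"ra":73,"wk":54,"wyk":15,"ym":37},"nar":[51,27,72,71]}
After op 15 (add /nar/3 15): {"i":{"ra":73,"wk":54,"wyk":15,"ym":37},"nar":[51,27,72,15,71]}
After op 16 (replace /i/ra 53): {"i":{"ra":53,"wk":54,"wyk":15,"ym":37},"nar":[51,27,72,15,71]}
Size at path /i: 4

Answer: 4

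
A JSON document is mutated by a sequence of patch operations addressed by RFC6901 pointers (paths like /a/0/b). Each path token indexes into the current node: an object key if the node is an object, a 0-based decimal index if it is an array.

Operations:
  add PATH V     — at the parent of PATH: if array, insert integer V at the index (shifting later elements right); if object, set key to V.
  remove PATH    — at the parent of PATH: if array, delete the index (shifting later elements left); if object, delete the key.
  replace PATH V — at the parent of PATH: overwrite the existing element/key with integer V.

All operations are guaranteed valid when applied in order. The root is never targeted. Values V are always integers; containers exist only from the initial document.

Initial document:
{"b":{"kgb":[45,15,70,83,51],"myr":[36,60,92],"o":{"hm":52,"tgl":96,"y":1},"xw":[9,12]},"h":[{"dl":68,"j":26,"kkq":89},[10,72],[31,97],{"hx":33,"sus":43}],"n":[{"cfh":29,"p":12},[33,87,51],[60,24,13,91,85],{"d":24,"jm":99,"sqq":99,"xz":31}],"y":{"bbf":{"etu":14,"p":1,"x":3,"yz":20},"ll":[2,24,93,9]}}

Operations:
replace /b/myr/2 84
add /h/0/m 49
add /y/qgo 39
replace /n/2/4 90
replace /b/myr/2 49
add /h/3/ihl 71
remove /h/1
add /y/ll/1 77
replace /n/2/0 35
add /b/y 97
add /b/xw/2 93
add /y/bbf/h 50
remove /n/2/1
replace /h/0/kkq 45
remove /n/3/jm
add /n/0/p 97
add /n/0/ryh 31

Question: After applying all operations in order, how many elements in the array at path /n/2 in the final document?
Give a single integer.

Answer: 4

Derivation:
After op 1 (replace /b/myr/2 84): {"b":{"kgb":[45,15,70,83,51],"myr":[36,60,84],"o":{"hm":52,"tgl":96,"y":1},"xw":[9,12]},"h":[{"dl":68,"j":26,"kkq":89},[10,72],[31,97],{"hx":33,"sus":43}],"n":[{"cfh":29,"p":12},[33,87,51],[60,24,13,91,85],{"d":24,"jm":99,"sqq":99,"xz":31}],"y":{"bbf":{"etu":14,"p":1,"x":3,"yz":20},"ll":[2,24,93,9]}}
After op 2 (add /h/0/m 49): {"b":{"kgb":[45,15,70,83,51],"myr":[36,60,84],"o":{"hm":52,"tgl":96,"y":1},"xw":[9,12]},"h":[{"dl":68,"j":26,"kkq":89,"m":49},[10,72],[31,97],{"hx":33,"sus":43}],"n":[{"cfh":29,"p":12},[33,87,51],[60,24,13,91,85],{"d":24,"jm":99,"sqq":99,"xz":31}],"y":{"bbf":{"etu":14,"p":1,"x":3,"yz":20},"ll":[2,24,93,9]}}
After op 3 (add /y/qgo 39): {"b":{"kgb":[45,15,70,83,51],"myr":[36,60,84],"o":{"hm":52,"tgl":96,"y":1},"xw":[9,12]},"h":[{"dl":68,"j":26,"kkq":89,"m":49},[10,72],[31,97],{"hx":33,"sus":43}],"n":[{"cfh":29,"p":12},[33,87,51],[60,24,13,91,85],{"d":24,"jm":99,"sqq":99,"xz":31}],"y":{"bbf":{"etu":14,"p":1,"x":3,"yz":20},"ll":[2,24,93,9],"qgo":39}}
After op 4 (replace /n/2/4 90): {"b":{"kgb":[45,15,70,83,51],"myr":[36,60,84],"o":{"hm":52,"tgl":96,"y":1},"xw":[9,12]},"h":[{"dl":68,"j":26,"kkq":89,"m":49},[10,72],[31,97],{"hx":33,"sus":43}],"n":[{"cfh":29,"p":12},[33,87,51],[60,24,13,91,90],{"d":24,"jm":99,"sqq":99,"xz":31}],"y":{"bbf":{"etu":14,"p":1,"x":3,"yz":20},"ll":[2,24,93,9],"qgo":39}}
After op 5 (replace /b/myr/2 49): {"b":{"kgb":[45,15,70,83,51],"myr":[36,60,49],"o":{"hm":52,"tgl":96,"y":1},"xw":[9,12]},"h":[{"dl":68,"j":26,"kkq":89,"m":49},[10,72],[31,97],{"hx":33,"sus":43}],"n":[{"cfh":29,"p":12},[33,87,51],[60,24,13,91,90],{"d":24,"jm":99,"sqq":99,"xz":31}],"y":{"bbf":{"etu":14,"p":1,"x":3,"yz":20},"ll":[2,24,93,9],"qgo":39}}
After op 6 (add /h/3/ihl 71): {"b":{"kgb":[45,15,70,83,51],"myr":[36,60,49],"o":{"hm":52,"tgl":96,"y":1},"xw":[9,12]},"h":[{"dl":68,"j":26,"kkq":89,"m":49},[10,72],[31,97],{"hx":33,"ihl":71,"sus":43}],"n":[{"cfh":29,"p":12},[33,87,51],[60,24,13,91,90],{"d":24,"jm":99,"sqq":99,"xz":31}],"y":{"bbf":{"etu":14,"p":1,"x":3,"yz":20},"ll":[2,24,93,9],"qgo":39}}
After op 7 (remove /h/1): {"b":{"kgb":[45,15,70,83,51],"myr":[36,60,49],"o":{"hm":52,"tgl":96,"y":1},"xw":[9,12]},"h":[{"dl":68,"j":26,"kkq":89,"m":49},[31,97],{"hx":33,"ihl":71,"sus":43}],"n":[{"cfh":29,"p":12},[33,87,51],[60,24,13,91,90],{"d":24,"jm":99,"sqq":99,"xz":31}],"y":{"bbf":{"etu":14,"p":1,"x":3,"yz":20},"ll":[2,24,93,9],"qgo":39}}
After op 8 (add /y/ll/1 77): {"b":{"kgb":[45,15,70,83,51],"myr":[36,60,49],"o":{"hm":52,"tgl":96,"y":1},"xw":[9,12]},"h":[{"dl":68,"j":26,"kkq":89,"m":49},[31,97],{"hx":33,"ihl":71,"sus":43}],"n":[{"cfh":29,"p":12},[33,87,51],[60,24,13,91,90],{"d":24,"jm":99,"sqq":99,"xz":31}],"y":{"bbf":{"etu":14,"p":1,"x":3,"yz":20},"ll":[2,77,24,93,9],"qgo":39}}
After op 9 (replace /n/2/0 35): {"b":{"kgb":[45,15,70,83,51],"myr":[36,60,49],"o":{"hm":52,"tgl":96,"y":1},"xw":[9,12]},"h":[{"dl":68,"j":26,"kkq":89,"m":49},[31,97],{"hx":33,"ihl":71,"sus":43}],"n":[{"cfh":29,"p":12},[33,87,51],[35,24,13,91,90],{"d":24,"jm":99,"sqq":99,"xz":31}],"y":{"bbf":{"etu":14,"p":1,"x":3,"yz":20},"ll":[2,77,24,93,9],"qgo":39}}
After op 10 (add /b/y 97): {"b":{"kgb":[45,15,70,83,51],"myr":[36,60,49],"o":{"hm":52,"tgl":96,"y":1},"xw":[9,12],"y":97},"h":[{"dl":68,"j":26,"kkq":89,"m":49},[31,97],{"hx":33,"ihl":71,"sus":43}],"n":[{"cfh":29,"p":12},[33,87,51],[35,24,13,91,90],{"d":24,"jm":99,"sqq":99,"xz":31}],"y":{"bbf":{"etu":14,"p":1,"x":3,"yz":20},"ll":[2,77,24,93,9],"qgo":39}}
After op 11 (add /b/xw/2 93): {"b":{"kgb":[45,15,70,83,51],"myr":[36,60,49],"o":{"hm":52,"tgl":96,"y":1},"xw":[9,12,93],"y":97},"h":[{"dl":68,"j":26,"kkq":89,"m":49},[31,97],{"hx":33,"ihl":71,"sus":43}],"n":[{"cfh":29,"p":12},[33,87,51],[35,24,13,91,90],{"d":24,"jm":99,"sqq":99,"xz":31}],"y":{"bbf":{"etu":14,"p":1,"x":3,"yz":20},"ll":[2,77,24,93,9],"qgo":39}}
After op 12 (add /y/bbf/h 50): {"b":{"kgb":[45,15,70,83,51],"myr":[36,60,49],"o":{"hm":52,"tgl":96,"y":1},"xw":[9,12,93],"y":97},"h":[{"dl":68,"j":26,"kkq":89,"m":49},[31,97],{"hx":33,"ihl":71,"sus":43}],"n":[{"cfh":29,"p":12},[33,87,51],[35,24,13,91,90],{"d":24,"jm":99,"sqq":99,"xz":31}],"y":{"bbf":{"etu":14,"h":50,"p":1,"x":3,"yz":20},"ll":[2,77,24,93,9],"qgo":39}}
After op 13 (remove /n/2/1): {"b":{"kgb":[45,15,70,83,51],"myr":[36,60,49],"o":{"hm":52,"tgl":96,"y":1},"xw":[9,12,93],"y":97},"h":[{"dl":68,"j":26,"kkq":89,"m":49},[31,97],{"hx":33,"ihl":71,"sus":43}],"n":[{"cfh":29,"p":12},[33,87,51],[35,13,91,90],{"d":24,"jm":99,"sqq":99,"xz":31}],"y":{"bbf":{"etu":14,"h":50,"p":1,"x":3,"yz":20},"ll":[2,77,24,93,9],"qgo":39}}
After op 14 (replace /h/0/kkq 45): {"b":{"kgb":[45,15,70,83,51],"myr":[36,60,49],"o":{"hm":52,"tgl":96,"y":1},"xw":[9,12,93],"y":97},"h":[{"dl":68,"j":26,"kkq":45,"m":49},[31,97],{"hx":33,"ihl":71,"sus":43}],"n":[{"cfh":29,"p":12},[33,87,51],[35,13,91,90],{"d":24,"jm":99,"sqq":99,"xz":31}],"y":{"bbf":{"etu":14,"h":50,"p":1,"x":3,"yz":20},"ll":[2,77,24,93,9],"qgo":39}}
After op 15 (remove /n/3/jm): {"b":{"kgb":[45,15,70,83,51],"myr":[36,60,49],"o":{"hm":52,"tgl":96,"y":1},"xw":[9,12,93],"y":97},"h":[{"dl":68,"j":26,"kkq":45,"m":49},[31,97],{"hx":33,"ihl":71,"sus":43}],"n":[{"cfh":29,"p":12},[33,87,51],[35,13,91,90],{"d":24,"sqq":99,"xz":31}],"y":{"bbf":{"etu":14,"h":50,"p":1,"x":3,"yz":20},"ll":[2,77,24,93,9],"qgo":39}}
After op 16 (add /n/0/p 97): {"b":{"kgb":[45,15,70,83,51],"myr":[36,60,49],"o":{"hm":52,"tgl":96,"y":1},"xw":[9,12,93],"y":97},"h":[{"dl":68,"j":26,"kkq":45,"m":49},[31,97],{"hx":33,"ihl":71,"sus":43}],"n":[{"cfh":29,"p":97},[33,87,51],[35,13,91,90],{"d":24,"sqq":99,"xz":31}],"y":{"bbf":{"etu":14,"h":50,"p":1,"x":3,"yz":20},"ll":[2,77,24,93,9],"qgo":39}}
After op 17 (add /n/0/ryh 31): {"b":{"kgb":[45,15,70,83,51],"myr":[36,60,49],"o":{"hm":52,"tgl":96,"y":1},"xw":[9,12,93],"y":97},"h":[{"dl":68,"j":26,"kkq":45,"m":49},[31,97],{"hx":33,"ihl":71,"sus":43}],"n":[{"cfh":29,"p":97,"ryh":31},[33,87,51],[35,13,91,90],{"d":24,"sqq":99,"xz":31}],"y":{"bbf":{"etu":14,"h":50,"p":1,"x":3,"yz":20},"ll":[2,77,24,93,9],"qgo":39}}
Size at path /n/2: 4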